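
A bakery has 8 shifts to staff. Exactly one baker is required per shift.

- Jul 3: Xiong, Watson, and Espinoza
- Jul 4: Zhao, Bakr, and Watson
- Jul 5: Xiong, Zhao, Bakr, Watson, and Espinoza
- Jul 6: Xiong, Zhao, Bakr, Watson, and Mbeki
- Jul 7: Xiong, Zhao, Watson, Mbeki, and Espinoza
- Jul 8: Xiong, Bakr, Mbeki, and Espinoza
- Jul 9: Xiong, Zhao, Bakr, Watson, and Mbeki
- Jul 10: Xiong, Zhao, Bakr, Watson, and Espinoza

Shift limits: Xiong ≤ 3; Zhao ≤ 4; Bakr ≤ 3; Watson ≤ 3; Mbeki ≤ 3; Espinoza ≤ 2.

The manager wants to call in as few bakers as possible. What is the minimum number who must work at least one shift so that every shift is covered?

3

8 slots to fill and no one can take more than 4, so at least ⌈8/4⌉ = 2 bakers are needed.
Any 2 bakers together have capacity at most 4+3 = 7 < 8 slots, so 2 can never suffice.
Xiong, Zhao, and Bakr alone can cover everything: Jul 3→Xiong, Jul 4→Zhao, Jul 5→Zhao, Jul 6→Zhao, Jul 7→Xiong, Jul 8→Xiong, Jul 9→Zhao, Jul 10→Bakr.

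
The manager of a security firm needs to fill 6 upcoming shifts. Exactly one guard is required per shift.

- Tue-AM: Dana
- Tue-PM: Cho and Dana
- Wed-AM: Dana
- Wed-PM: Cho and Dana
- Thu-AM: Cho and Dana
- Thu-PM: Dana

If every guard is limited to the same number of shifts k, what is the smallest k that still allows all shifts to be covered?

With 2 guards and 6 worker-slots to fill, someone must work at least ⌈6/2⌉ = 3 shifts, so k ≥ 3.
k = 3 works: Tue-AM→Dana, Tue-PM→Cho, Wed-AM→Dana, Wed-PM→Cho, Thu-AM→Cho, Thu-PM→Dana.
Loads: Cho 3, Dana 3 — all ≤ 3.

3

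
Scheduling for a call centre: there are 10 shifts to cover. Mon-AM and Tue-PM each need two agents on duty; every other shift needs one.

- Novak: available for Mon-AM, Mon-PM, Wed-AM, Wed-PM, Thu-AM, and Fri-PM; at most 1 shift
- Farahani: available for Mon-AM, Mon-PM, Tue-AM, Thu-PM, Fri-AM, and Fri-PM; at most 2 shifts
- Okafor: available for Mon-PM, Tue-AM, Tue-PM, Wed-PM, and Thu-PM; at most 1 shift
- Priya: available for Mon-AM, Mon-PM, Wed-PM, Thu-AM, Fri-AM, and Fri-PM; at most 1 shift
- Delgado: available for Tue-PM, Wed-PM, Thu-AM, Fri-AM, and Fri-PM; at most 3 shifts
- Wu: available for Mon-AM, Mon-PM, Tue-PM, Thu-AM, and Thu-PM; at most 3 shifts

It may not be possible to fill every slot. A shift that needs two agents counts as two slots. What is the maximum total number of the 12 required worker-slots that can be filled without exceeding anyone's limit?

11

Total capacity across all agents is 1+2+1+1+3+3 = 11, and 12 slots are needed, so at most 11 can be filled.
An assignment achieving 11: Mon-AM→Wu, Mon-PM→Wu, Tue-AM→Farahani, Tue-PM→Okafor+Delgado, Wed-AM→Novak, Wed-PM→Delgado, Thu-AM→Wu, Thu-PM→Farahani, Fri-AM→Priya, Fri-PM→Delgado.
Loads: Novak 1/1, Farahani 2/2, Okafor 1/1, Priya 1/1, Delgado 3/3, Wu 3/3.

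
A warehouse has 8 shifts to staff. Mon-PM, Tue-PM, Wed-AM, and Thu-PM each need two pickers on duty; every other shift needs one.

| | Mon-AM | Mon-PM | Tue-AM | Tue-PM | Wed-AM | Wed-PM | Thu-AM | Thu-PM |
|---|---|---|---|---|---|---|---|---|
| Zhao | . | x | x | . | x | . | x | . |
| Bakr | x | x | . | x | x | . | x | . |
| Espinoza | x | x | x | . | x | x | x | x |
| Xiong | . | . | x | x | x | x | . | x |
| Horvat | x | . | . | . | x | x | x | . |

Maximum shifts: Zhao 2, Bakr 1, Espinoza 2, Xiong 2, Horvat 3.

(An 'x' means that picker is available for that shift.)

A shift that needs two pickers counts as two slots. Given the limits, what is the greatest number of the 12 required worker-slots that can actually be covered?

10

Total capacity across all pickers is 2+1+2+2+3 = 10, and 12 slots are needed, so at most 10 can be filled.
An assignment achieving 10: Mon-AM→Espinoza, Mon-PM→Zhao, Tue-AM→Zhao, Tue-PM→Bakr+Xiong, Wed-AM→Horvat, Wed-PM→Horvat, Thu-AM→Horvat, Thu-PM→Espinoza+Xiong.
Loads: Zhao 2/2, Bakr 1/1, Espinoza 2/2, Xiong 2/2, Horvat 3/3.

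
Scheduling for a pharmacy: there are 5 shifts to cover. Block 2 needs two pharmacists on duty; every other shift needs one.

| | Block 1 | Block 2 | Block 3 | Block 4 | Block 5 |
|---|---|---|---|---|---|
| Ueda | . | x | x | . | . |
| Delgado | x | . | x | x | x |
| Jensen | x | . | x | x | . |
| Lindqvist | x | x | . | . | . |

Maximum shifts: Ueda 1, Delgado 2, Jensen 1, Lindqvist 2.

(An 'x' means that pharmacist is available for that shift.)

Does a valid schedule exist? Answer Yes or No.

Yes

Block 2 can only be covered by Ueda and Lindqvist, so that assignment is forced.
Block 5 can only be covered by Delgado, so that assignment is forced.
One valid schedule: Block 1→Lindqvist, Block 2→Ueda+Lindqvist, Block 3→Jensen, Block 4→Delgado, Block 5→Delgado.
Loads: Ueda 1/1, Delgado 2/2, Jensen 1/1, Lindqvist 2/2 — all within limits.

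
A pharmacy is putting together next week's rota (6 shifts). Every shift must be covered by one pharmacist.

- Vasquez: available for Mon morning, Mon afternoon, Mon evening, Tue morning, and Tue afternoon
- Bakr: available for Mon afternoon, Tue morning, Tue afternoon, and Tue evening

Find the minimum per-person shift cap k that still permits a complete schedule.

3

With 2 pharmacists and 6 worker-slots to fill, someone must work at least ⌈6/2⌉ = 3 shifts, so k ≥ 3.
k = 3 works: Mon morning→Vasquez, Mon afternoon→Vasquez, Mon evening→Vasquez, Tue morning→Bakr, Tue afternoon→Bakr, Tue evening→Bakr.
Loads: Vasquez 3, Bakr 3 — all ≤ 3.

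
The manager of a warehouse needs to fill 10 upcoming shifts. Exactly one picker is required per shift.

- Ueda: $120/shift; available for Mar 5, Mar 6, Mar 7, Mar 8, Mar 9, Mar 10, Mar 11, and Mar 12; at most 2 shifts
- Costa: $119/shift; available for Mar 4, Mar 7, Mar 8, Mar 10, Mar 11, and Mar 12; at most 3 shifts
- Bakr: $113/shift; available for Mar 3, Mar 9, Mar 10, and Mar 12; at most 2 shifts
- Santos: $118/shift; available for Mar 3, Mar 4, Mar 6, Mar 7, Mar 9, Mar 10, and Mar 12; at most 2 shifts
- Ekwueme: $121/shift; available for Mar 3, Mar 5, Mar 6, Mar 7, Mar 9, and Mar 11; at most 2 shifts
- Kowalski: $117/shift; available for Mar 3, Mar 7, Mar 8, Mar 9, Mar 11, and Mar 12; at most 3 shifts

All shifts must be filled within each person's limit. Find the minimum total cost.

Picking the cheapest available picker for each shift independently would cost $1159, but that ignores the shift limits.
An optimal schedule: Mar 3→Bakr, Mar 4→Santos, Mar 5→Ueda, Mar 6→Santos, Mar 7→Costa, Mar 8→Kowalski, Mar 9→Kowalski, Mar 10→Bakr, Mar 11→Kowalski, Mar 12→Costa.
Total: 113 + 118 + 120 + 118 + 119 + 117 + 117 + 113 + 117 + 119 = $1171.

$1171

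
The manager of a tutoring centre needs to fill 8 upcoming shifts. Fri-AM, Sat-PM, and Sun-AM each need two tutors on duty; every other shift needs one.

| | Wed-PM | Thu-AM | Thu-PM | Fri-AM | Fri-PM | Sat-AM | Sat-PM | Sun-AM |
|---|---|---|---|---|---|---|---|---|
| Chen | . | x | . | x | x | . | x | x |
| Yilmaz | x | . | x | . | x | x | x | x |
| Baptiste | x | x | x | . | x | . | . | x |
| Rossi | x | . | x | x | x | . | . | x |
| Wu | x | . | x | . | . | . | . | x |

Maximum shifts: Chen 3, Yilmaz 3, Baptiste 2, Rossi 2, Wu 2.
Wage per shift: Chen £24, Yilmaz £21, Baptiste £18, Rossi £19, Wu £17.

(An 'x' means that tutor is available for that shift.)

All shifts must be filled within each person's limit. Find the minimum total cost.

Fri-AM can only be covered by Chen and Rossi, so that assignment is forced.
Sat-AM can only be covered by Yilmaz, so that assignment is forced.
Sat-PM can only be covered by Chen and Yilmaz, so that assignment is forced.
Picking the cheapest available tutor for each shift independently would cost £214, but that ignores the shift limits.
An optimal schedule: Wed-PM→Wu, Thu-AM→Baptiste, Thu-PM→Wu, Fri-AM→Rossi+Chen, Fri-PM→Baptiste, Sat-AM→Yilmaz, Sat-PM→Yilmaz+Chen, Sun-AM→Rossi+Yilmaz.
Total: 17 + 18 + 17 + 19 + 24 + 18 + 21 + 21 + 24 + 19 + 21 = £219.

£219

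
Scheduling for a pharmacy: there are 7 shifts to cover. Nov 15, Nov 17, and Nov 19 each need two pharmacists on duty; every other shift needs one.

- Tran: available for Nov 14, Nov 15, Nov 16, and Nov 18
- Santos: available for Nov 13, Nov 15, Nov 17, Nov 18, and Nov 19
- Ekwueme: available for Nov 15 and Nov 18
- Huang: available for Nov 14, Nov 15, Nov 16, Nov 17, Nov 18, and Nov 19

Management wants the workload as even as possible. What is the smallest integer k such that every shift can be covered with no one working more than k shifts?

With 4 pharmacists and 10 worker-slots to fill, someone must work at least ⌈10/4⌉ = 3 shifts, so k ≥ 3.
k = 3 works: Nov 13→Santos, Nov 14→Tran, Nov 15→Ekwueme+Huang, Nov 16→Tran, Nov 17→Santos+Huang, Nov 18→Tran, Nov 19→Santos+Huang.
Loads: Tran 3, Santos 3, Ekwueme 1, Huang 3 — all ≤ 3.

3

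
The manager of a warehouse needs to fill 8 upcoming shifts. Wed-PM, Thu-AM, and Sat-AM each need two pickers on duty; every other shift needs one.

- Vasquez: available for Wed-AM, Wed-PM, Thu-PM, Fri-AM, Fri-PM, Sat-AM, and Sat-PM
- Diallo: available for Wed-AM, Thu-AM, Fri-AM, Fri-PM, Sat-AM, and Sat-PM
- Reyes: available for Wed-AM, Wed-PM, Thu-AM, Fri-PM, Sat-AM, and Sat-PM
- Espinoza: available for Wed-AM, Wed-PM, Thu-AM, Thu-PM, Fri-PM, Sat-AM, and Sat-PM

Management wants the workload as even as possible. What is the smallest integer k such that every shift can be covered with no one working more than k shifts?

3

With 4 pickers and 11 worker-slots to fill, someone must work at least ⌈11/4⌉ = 3 shifts, so k ≥ 3.
k = 3 works: Wed-AM→Diallo, Wed-PM→Vasquez+Reyes, Thu-AM→Diallo+Reyes, Thu-PM→Vasquez, Fri-AM→Vasquez, Fri-PM→Diallo, Sat-AM→Reyes+Espinoza, Sat-PM→Espinoza.
Loads: Vasquez 3, Diallo 3, Reyes 3, Espinoza 2 — all ≤ 3.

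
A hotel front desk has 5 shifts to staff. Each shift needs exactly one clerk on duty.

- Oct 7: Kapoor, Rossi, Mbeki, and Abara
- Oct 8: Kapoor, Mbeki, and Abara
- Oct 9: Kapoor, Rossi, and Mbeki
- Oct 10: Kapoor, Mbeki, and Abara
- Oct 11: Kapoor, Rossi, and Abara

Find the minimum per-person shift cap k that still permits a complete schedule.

With 4 clerks and 5 worker-slots to fill, someone must work at least ⌈5/4⌉ = 2 shifts, so k ≥ 2.
k = 2 works: Oct 7→Rossi, Oct 8→Kapoor, Oct 9→Kapoor, Oct 10→Mbeki, Oct 11→Rossi.
Loads: Kapoor 2, Rossi 2, Mbeki 1, Abara 0 — all ≤ 2.

2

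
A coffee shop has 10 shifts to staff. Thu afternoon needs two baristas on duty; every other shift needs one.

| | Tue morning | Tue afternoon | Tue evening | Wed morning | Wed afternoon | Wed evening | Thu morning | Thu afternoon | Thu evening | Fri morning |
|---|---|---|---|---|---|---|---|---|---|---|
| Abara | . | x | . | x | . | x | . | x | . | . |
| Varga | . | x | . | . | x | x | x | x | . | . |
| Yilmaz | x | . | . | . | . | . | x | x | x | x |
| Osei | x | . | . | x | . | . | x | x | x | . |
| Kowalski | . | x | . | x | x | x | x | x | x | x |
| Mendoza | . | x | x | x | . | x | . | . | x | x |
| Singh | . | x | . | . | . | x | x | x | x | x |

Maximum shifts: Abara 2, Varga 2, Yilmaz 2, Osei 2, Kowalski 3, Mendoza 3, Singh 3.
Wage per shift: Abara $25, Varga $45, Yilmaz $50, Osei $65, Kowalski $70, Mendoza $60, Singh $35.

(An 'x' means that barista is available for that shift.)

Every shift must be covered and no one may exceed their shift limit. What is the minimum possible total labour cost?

Tue evening can only be covered by Mendoza, so that assignment is forced.
Picking the cheapest available barista for each shift independently would cost $395, but that ignores the shift limits.
An optimal schedule: Tue morning→Yilmaz, Tue afternoon→Abara, Tue evening→Mendoza, Wed morning→Abara, Wed afternoon→Varga, Wed evening→Singh, Thu morning→Singh, Thu afternoon→Varga+Yilmaz, Thu evening→Mendoza, Fri morning→Singh.
Total: 50 + 25 + 60 + 25 + 45 + 35 + 35 + 45 + 50 + 60 + 35 = $465.

$465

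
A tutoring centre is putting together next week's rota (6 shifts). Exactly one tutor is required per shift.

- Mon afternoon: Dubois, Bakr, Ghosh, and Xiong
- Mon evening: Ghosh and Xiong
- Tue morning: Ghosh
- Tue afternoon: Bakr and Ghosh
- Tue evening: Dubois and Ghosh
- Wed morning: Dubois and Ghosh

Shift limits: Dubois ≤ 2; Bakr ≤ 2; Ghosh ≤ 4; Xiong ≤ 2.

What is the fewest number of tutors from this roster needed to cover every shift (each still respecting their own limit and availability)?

6 slots to fill and no one can take more than 4, so at least ⌈6/4⌉ = 2 tutors are needed.
Dubois and Ghosh alone can cover everything: Mon afternoon→Dubois, Mon evening→Ghosh, Tue morning→Ghosh, Tue afternoon→Ghosh, Tue evening→Dubois, Wed morning→Ghosh.

2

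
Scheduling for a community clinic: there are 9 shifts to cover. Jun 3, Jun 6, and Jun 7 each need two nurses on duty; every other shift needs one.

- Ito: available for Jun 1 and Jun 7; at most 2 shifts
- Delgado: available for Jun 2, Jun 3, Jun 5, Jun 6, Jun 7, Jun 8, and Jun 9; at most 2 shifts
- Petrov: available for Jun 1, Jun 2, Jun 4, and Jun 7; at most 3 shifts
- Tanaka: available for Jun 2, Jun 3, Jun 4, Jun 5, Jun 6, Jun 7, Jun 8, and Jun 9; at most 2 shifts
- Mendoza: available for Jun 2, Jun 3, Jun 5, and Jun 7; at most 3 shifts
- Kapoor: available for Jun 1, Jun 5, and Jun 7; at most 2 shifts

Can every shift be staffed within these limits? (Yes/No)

No

Total capacity is 14 and 12 slots are needed, so capacity alone doesn't rule it out.
Shifts {Jun 3, Jun 6, Jun 8, Jun 9} need 6 worker-slots in total, but the nurses available for any of those shifts (Delgado, Tanaka, and Mendoza) can supply at most 5 among them. So no valid schedule exists.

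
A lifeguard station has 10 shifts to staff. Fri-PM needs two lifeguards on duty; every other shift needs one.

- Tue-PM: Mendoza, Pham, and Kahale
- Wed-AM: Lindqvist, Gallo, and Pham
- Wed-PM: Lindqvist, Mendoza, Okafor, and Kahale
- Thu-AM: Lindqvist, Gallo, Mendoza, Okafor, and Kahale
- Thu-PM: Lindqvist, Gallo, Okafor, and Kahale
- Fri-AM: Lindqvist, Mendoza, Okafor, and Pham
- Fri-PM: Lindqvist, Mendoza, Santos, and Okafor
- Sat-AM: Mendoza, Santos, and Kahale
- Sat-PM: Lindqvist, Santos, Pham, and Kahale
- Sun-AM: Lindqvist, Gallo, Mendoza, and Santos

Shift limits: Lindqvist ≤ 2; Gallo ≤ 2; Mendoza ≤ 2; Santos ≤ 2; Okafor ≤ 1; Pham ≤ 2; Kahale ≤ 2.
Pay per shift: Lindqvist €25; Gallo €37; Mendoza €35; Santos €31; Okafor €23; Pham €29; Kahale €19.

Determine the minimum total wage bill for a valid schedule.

Picking the cheapest available lifeguard for each shift independently would cost €235, but that ignores the shift limits.
An optimal schedule: Tue-PM→Kahale, Wed-AM→Lindqvist, Wed-PM→Okafor, Thu-AM→Mendoza, Thu-PM→Lindqvist, Fri-AM→Pham, Fri-PM→Santos+Mendoza, Sat-AM→Kahale, Sat-PM→Pham, Sun-AM→Santos.
Total: 19 + 25 + 23 + 35 + 25 + 29 + 31 + 35 + 19 + 29 + 31 = €301.

€301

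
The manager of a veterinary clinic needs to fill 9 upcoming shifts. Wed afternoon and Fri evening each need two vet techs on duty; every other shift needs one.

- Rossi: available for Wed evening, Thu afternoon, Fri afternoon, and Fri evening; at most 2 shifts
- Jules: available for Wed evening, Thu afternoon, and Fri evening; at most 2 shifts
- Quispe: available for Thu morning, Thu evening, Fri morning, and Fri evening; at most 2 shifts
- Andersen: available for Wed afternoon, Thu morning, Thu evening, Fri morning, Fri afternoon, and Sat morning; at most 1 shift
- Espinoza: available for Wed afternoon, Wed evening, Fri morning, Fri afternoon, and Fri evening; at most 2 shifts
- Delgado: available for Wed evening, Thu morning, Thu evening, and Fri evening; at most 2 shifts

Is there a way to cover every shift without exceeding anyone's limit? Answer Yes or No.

No

Total capacity is 11 and 11 slots are needed, so capacity alone doesn't rule it out.
Shifts {Wed afternoon, Sat morning} need 3 worker-slots in total, but the vet techs available for any of those shifts (Andersen and Espinoza) can supply at most 2 among them. So no valid schedule exists.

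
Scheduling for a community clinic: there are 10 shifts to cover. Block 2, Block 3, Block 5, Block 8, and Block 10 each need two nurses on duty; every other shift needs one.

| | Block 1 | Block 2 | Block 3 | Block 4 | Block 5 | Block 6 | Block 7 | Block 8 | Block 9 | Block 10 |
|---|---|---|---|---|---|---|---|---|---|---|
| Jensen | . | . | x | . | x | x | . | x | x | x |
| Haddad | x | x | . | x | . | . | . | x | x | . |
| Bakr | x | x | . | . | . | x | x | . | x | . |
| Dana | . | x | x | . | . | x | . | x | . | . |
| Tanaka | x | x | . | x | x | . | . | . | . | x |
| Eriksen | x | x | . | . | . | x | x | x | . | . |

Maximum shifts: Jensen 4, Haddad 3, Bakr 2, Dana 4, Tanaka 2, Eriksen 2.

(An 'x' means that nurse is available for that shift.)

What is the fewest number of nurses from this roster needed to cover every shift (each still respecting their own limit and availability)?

5

15 slots to fill and no one can take more than 4, so at least ⌈15/4⌉ = 4 nurses are needed.
Any 4 nurses together have capacity at most 4+4+3+2 = 13 < 15 slots, so 4 can never suffice.
Jensen, Haddad, Bakr, Dana, and Tanaka alone can cover everything: Block 1→Haddad, Block 2→Bakr+Dana, Block 3→Jensen+Dana, Block 4→Haddad, Block 5→Jensen+Tanaka, Block 6→Dana, Block 7→Bakr, Block 8→Jensen+Dana, Block 9→Haddad, Block 10→Jensen+Tanaka.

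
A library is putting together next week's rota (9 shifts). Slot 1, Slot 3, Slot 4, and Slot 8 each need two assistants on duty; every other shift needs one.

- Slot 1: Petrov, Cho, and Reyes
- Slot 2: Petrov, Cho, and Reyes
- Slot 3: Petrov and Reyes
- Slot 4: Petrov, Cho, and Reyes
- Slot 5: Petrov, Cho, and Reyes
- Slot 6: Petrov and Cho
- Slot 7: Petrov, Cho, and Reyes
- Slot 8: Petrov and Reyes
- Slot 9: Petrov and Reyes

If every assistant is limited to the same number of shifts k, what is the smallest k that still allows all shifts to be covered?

With 3 assistants and 13 worker-slots to fill, someone must work at least ⌈13/3⌉ = 5 shifts, so k ≥ 5.
k = 5 works: Slot 1→Petrov+Cho, Slot 2→Cho, Slot 3→Petrov+Reyes, Slot 4→Cho+Reyes, Slot 5→Cho, Slot 6→Petrov, Slot 7→Cho, Slot 8→Petrov+Reyes, Slot 9→Petrov.
Loads: Petrov 5, Cho 5, Reyes 3 — all ≤ 5.

5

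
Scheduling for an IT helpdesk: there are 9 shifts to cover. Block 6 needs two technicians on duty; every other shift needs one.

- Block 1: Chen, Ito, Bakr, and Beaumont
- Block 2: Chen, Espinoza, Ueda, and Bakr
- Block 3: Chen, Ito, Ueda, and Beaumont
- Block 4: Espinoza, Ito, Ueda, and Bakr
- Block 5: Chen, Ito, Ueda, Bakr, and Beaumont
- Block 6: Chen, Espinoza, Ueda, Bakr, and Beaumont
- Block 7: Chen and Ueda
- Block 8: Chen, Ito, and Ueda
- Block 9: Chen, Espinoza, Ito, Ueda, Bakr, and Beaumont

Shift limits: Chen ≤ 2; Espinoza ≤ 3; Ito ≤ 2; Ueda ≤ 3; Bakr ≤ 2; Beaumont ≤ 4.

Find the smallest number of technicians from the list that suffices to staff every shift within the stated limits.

10 slots to fill and no one can take more than 4, so at least ⌈10/4⌉ = 3 technicians are needed.
Espinoza, Ueda, and Beaumont alone can cover everything: Block 1→Beaumont, Block 2→Espinoza, Block 3→Ueda, Block 4→Espinoza, Block 5→Beaumont, Block 6→Espinoza+Beaumont, Block 7→Ueda, Block 8→Ueda, Block 9→Beaumont.

3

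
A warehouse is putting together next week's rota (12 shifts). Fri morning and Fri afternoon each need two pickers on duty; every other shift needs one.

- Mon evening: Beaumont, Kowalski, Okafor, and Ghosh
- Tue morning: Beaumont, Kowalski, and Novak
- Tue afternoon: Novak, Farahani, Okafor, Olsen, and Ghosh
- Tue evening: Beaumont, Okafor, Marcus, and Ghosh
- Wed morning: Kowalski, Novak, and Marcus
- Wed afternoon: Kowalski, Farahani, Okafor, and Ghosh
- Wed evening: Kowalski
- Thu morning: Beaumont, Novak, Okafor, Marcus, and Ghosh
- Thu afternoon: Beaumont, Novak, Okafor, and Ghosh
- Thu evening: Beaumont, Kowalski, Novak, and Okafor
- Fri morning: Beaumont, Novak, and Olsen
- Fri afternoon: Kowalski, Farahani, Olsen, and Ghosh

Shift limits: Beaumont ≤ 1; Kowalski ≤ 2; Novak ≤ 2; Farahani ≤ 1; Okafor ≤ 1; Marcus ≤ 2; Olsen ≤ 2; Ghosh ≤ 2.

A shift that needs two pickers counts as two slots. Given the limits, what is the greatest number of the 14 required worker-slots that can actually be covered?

13

Total capacity across all pickers is 1+2+2+1+1+2+2+2 = 13, and 14 slots are needed, so at most 13 can be filled.
An assignment achieving 13: Mon evening→Okafor, Tue morning→Beaumont, Tue afternoon→Ghosh, Tue evening→Marcus, Wed morning→Kowalski, Wed afternoon→Farahani, Wed evening→Kowalski, Thu morning→Marcus, Thu afternoon→Novak, Fri morning→Novak+Olsen, Fri afternoon→Olsen+Ghosh.
Loads: Beaumont 1/1, Kowalski 2/2, Novak 2/2, Farahani 1/1, Okafor 1/1, Marcus 2/2, Olsen 2/2, Ghosh 2/2.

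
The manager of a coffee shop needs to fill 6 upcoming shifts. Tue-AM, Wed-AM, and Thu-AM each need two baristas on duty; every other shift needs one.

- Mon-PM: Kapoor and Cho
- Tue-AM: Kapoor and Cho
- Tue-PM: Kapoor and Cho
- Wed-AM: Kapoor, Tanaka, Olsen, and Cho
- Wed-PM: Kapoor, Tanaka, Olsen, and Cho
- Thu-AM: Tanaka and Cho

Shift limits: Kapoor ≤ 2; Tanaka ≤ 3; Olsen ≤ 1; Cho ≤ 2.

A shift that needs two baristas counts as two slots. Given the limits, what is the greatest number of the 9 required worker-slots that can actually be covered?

8

Total capacity across all baristas is 2+3+1+2 = 8, and 9 slots are needed, so at most 8 can be filled.
An assignment achieving 8: Mon-PM→Kapoor, Tue-AM→Kapoor+Cho, Tue-PM→Cho, Wed-AM→Tanaka+Olsen, Wed-PM→Tanaka, Thu-AM→Tanaka.
Loads: Kapoor 2/2, Tanaka 3/3, Olsen 1/1, Cho 2/2.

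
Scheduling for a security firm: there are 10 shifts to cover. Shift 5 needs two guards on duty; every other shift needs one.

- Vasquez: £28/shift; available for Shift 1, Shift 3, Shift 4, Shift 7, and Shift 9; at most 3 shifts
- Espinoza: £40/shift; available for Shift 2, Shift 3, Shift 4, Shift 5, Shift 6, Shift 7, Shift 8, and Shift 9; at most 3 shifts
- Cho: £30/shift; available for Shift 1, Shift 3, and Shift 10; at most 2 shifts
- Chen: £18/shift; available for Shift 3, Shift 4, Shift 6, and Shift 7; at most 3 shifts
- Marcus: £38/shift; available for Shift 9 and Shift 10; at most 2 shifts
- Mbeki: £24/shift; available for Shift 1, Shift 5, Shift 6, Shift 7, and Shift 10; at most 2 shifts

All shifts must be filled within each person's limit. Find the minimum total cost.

Shift 2 can only be covered by Espinoza, so that assignment is forced.
Shift 5 can only be covered by Espinoza and Mbeki, so that assignment is forced.
Shift 8 can only be covered by Espinoza, so that assignment is forced.
Picking the cheapest available guard for each shift independently would cost £292, but that ignores the shift limits.
An optimal schedule: Shift 1→Vasquez, Shift 2→Espinoza, Shift 3→Chen, Shift 4→Chen, Shift 5→Mbeki+Espinoza, Shift 6→Chen, Shift 7→Vasquez, Shift 8→Espinoza, Shift 9→Vasquez, Shift 10→Mbeki.
Total: 28 + 40 + 18 + 18 + 24 + 40 + 18 + 28 + 40 + 28 + 24 = £306.

£306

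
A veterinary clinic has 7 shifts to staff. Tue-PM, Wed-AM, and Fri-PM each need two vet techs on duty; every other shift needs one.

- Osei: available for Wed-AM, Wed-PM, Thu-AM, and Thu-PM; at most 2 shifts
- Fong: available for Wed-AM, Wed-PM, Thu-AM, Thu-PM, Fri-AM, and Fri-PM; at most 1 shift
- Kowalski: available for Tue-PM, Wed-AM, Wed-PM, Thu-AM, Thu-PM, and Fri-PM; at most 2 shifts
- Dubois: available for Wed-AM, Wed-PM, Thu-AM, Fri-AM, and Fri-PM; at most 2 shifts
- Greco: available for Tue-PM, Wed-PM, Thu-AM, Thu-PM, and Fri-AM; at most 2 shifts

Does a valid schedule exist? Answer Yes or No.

Total capacity is 2+1+2+2+2 = 9 but 10 worker-slots are needed — infeasible.

No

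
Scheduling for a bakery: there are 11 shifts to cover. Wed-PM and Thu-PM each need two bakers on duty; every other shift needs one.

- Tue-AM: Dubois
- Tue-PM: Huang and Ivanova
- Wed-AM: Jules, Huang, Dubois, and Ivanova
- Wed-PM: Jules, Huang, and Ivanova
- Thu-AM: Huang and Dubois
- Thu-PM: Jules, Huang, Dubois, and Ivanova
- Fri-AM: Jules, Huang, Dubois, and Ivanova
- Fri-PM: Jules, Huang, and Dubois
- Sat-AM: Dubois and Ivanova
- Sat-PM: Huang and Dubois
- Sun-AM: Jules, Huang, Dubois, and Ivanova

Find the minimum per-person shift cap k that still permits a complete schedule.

4

With 4 bakers and 13 worker-slots to fill, someone must work at least ⌈13/4⌉ = 4 shifts, so k ≥ 4.
k = 4 works: Tue-AM→Dubois, Tue-PM→Huang, Wed-AM→Jules, Wed-PM→Jules+Huang, Thu-AM→Huang, Thu-PM→Dubois+Ivanova, Fri-AM→Jules, Fri-PM→Jules, Sat-AM→Dubois, Sat-PM→Huang, Sun-AM→Dubois.
Loads: Jules 4, Huang 4, Dubois 4, Ivanova 1 — all ≤ 4.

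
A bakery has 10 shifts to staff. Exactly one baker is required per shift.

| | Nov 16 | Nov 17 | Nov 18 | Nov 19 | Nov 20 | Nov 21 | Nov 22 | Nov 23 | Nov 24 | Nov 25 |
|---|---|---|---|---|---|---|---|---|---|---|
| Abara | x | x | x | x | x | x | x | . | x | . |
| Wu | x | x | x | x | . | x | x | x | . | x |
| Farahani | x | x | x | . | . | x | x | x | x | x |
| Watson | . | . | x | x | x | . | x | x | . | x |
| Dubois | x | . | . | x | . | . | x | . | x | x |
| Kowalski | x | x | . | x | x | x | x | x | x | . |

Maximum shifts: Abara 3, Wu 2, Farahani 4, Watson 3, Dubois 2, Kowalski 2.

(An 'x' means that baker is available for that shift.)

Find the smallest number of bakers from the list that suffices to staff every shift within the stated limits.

10 slots to fill and no one can take more than 4, so at least ⌈10/4⌉ = 3 bakers are needed.
Abara, Farahani, and Watson alone can cover everything: Nov 16→Abara, Nov 17→Abara, Nov 18→Watson, Nov 19→Abara, Nov 20→Watson, Nov 21→Farahani, Nov 22→Watson, Nov 23→Farahani, Nov 24→Farahani, Nov 25→Farahani.

3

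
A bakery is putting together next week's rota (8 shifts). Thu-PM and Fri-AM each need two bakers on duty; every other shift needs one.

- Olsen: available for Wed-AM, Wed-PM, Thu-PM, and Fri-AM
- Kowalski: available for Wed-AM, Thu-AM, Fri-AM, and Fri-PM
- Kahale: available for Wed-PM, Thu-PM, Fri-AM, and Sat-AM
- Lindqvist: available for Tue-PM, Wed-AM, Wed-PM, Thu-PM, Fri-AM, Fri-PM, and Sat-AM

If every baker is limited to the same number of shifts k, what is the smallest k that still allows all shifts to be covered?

3

With 4 bakers and 10 worker-slots to fill, someone must work at least ⌈10/4⌉ = 3 shifts, so k ≥ 3.
k = 3 works: Tue-PM→Lindqvist, Wed-AM→Olsen, Wed-PM→Olsen, Thu-AM→Kowalski, Thu-PM→Olsen+Kahale, Fri-AM→Kowalski+Kahale, Fri-PM→Kowalski, Sat-AM→Kahale.
Loads: Olsen 3, Kowalski 3, Kahale 3, Lindqvist 1 — all ≤ 3.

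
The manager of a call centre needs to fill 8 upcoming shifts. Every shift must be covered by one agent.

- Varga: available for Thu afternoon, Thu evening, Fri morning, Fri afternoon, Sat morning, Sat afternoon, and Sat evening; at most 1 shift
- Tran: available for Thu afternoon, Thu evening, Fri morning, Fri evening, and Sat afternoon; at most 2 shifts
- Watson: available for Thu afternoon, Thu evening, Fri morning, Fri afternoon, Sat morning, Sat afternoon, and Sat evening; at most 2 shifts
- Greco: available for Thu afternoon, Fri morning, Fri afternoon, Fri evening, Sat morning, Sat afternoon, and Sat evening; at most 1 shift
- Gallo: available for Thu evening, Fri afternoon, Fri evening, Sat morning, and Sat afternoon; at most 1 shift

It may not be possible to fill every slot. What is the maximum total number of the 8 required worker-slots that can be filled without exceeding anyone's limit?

Total capacity across all agents is 1+2+2+1+1 = 7, and 8 slots are needed, so at most 7 can be filled.
An assignment achieving 7: Thu afternoon→Tran, Thu evening→Watson, Fri morning→Watson, Fri afternoon→Greco, Fri evening→Tran, Sat morning→Gallo, Sat evening→Varga.
Loads: Varga 1/1, Tran 2/2, Watson 2/2, Greco 1/1, Gallo 1/1.

7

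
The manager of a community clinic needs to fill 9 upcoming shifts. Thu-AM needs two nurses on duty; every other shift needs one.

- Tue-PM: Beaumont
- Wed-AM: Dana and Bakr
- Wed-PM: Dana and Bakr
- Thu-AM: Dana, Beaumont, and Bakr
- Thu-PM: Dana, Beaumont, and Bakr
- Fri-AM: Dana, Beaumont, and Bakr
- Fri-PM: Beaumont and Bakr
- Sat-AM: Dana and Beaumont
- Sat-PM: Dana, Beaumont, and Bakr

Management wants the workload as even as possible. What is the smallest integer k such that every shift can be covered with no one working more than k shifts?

With 3 nurses and 10 worker-slots to fill, someone must work at least ⌈10/3⌉ = 4 shifts, so k ≥ 4.
k = 4 works: Tue-PM→Beaumont, Wed-AM→Dana, Wed-PM→Dana, Thu-AM→Dana+Beaumont, Thu-PM→Beaumont, Fri-AM→Bakr, Fri-PM→Beaumont, Sat-AM→Dana, Sat-PM→Bakr.
Loads: Dana 4, Beaumont 4, Bakr 2 — all ≤ 4.

4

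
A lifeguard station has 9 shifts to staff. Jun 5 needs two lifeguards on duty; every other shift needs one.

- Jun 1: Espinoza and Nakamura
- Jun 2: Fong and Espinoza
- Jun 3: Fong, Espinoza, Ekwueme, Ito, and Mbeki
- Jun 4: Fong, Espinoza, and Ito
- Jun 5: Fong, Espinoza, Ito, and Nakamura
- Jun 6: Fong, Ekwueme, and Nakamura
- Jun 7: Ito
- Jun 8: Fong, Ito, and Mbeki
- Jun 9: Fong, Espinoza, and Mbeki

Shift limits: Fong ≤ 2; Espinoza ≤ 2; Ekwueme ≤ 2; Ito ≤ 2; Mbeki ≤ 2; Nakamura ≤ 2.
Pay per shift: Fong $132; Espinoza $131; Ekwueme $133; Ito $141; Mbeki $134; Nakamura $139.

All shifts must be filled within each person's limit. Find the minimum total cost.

$1340

Jun 7 can only be covered by Ito, so that assignment is forced.
Picking the cheapest available lifeguard for each shift independently would cost $1323, but that ignores the shift limits.
An optimal schedule: Jun 1→Espinoza, Jun 2→Espinoza, Jun 3→Ekwueme, Jun 4→Fong, Jun 5→Fong+Nakamura, Jun 6→Ekwueme, Jun 7→Ito, Jun 8→Mbeki, Jun 9→Mbeki.
Total: 131 + 131 + 133 + 132 + 132 + 139 + 133 + 141 + 134 + 134 = $1340.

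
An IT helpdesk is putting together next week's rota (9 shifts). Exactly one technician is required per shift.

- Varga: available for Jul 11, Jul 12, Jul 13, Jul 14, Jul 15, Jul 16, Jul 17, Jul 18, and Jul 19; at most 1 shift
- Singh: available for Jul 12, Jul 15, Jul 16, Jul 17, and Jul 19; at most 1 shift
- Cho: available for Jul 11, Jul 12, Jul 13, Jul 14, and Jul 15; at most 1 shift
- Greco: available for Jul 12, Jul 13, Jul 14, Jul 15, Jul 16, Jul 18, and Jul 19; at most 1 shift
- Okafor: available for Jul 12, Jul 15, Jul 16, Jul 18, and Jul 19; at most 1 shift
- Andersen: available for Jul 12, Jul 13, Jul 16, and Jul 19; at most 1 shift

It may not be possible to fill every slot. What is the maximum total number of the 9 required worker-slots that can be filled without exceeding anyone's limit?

6

Total capacity across all technicians is 1+1+1+1+1+1 = 6, and 9 slots are needed, so at most 6 can be filled.
An assignment achieving 6: Jul 11→Varga, Jul 13→Andersen, Jul 14→Cho, Jul 15→Okafor, Jul 17→Singh, Jul 18→Greco.
Loads: Varga 1/1, Singh 1/1, Cho 1/1, Greco 1/1, Okafor 1/1, Andersen 1/1.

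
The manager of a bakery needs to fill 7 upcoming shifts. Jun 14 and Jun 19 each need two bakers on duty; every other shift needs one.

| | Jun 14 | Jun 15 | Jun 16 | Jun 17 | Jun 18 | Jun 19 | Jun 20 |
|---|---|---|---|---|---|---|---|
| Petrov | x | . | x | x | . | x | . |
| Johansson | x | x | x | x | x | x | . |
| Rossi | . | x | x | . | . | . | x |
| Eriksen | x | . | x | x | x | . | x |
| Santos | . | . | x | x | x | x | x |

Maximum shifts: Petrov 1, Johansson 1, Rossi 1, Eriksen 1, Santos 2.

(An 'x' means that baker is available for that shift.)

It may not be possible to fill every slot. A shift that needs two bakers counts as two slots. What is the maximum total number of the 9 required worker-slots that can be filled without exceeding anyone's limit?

Total capacity across all bakers is 1+1+1+1+2 = 6, and 9 slots are needed, so at most 6 can be filled.
An assignment achieving 6: Jun 14→Petrov+Eriksen, Jun 15→Johansson, Jun 18→Santos, Jun 19→Santos, Jun 20→Rossi.
Loads: Petrov 1/1, Johansson 1/1, Rossi 1/1, Eriksen 1/1, Santos 2/2.

6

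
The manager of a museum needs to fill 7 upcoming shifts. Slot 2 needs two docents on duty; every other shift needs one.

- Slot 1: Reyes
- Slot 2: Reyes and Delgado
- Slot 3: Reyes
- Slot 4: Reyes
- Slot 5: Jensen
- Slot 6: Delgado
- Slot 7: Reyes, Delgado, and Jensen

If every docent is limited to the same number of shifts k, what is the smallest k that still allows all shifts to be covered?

With 3 docents and 8 worker-slots to fill, someone must work at least ⌈8/3⌉ = 3 shifts, so k ≥ 3.
k = 3 fails: Shifts {Slot 1, Slot 2, Slot 3, Slot 4} need 5 worker-slots in total, but the docents available for any of those shifts (Reyes and Delgado) can supply at most 4 among them. So no valid schedule exists.
k = 4 works: Slot 1→Reyes, Slot 2→Reyes+Delgado, Slot 3→Reyes, Slot 4→Reyes, Slot 5→Jensen, Slot 6→Delgado, Slot 7→Delgado.
Loads: Reyes 4, Delgado 3, Jensen 1 — all ≤ 4.

4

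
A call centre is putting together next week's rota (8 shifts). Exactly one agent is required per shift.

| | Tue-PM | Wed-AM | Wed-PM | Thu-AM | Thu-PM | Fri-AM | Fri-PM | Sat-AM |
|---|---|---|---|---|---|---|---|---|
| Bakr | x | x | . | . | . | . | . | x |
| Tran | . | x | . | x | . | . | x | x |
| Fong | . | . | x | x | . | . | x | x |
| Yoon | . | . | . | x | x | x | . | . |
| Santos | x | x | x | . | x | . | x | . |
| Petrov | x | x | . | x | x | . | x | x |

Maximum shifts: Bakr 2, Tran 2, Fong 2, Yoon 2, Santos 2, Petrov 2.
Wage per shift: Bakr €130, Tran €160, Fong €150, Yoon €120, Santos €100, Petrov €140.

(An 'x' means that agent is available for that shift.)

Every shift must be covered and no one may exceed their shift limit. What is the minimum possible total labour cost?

Fri-AM can only be covered by Yoon, so that assignment is forced.
Picking the cheapest available agent for each shift independently would cost €870, but that ignores the shift limits.
An optimal schedule: Tue-PM→Santos, Wed-AM→Bakr, Wed-PM→Santos, Thu-AM→Petrov, Thu-PM→Yoon, Fri-AM→Yoon, Fri-PM→Petrov, Sat-AM→Bakr.
Total: 100 + 130 + 100 + 140 + 120 + 120 + 140 + 130 = €980.

€980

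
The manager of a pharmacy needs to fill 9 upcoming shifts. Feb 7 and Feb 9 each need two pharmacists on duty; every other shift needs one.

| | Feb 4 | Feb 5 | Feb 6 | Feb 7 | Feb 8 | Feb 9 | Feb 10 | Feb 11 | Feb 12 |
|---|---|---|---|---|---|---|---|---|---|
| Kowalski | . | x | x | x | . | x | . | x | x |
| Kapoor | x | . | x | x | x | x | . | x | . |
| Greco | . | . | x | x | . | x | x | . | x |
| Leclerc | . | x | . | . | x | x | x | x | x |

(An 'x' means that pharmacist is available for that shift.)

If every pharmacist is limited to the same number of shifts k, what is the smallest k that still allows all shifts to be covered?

3

With 4 pharmacists and 11 worker-slots to fill, someone must work at least ⌈11/4⌉ = 3 shifts, so k ≥ 3.
k = 3 works: Feb 4→Kapoor, Feb 5→Kowalski, Feb 6→Kowalski, Feb 7→Kowalski+Kapoor, Feb 8→Kapoor, Feb 9→Greco+Leclerc, Feb 10→Greco, Feb 11→Leclerc, Feb 12→Greco.
Loads: Kowalski 3, Kapoor 3, Greco 3, Leclerc 2 — all ≤ 3.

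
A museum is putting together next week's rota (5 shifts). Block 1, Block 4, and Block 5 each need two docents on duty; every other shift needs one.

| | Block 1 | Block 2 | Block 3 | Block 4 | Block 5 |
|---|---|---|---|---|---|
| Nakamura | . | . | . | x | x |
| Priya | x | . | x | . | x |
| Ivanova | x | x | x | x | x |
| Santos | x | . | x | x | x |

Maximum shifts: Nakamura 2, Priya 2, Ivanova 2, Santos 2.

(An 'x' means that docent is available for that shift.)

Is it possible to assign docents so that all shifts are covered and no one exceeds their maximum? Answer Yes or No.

Block 2 can only be covered by Ivanova, so that assignment is forced.
One valid schedule: Block 1→Priya+Ivanova, Block 2→Ivanova, Block 3→Priya, Block 4→Nakamura+Santos, Block 5→Nakamura+Santos.
Loads: Nakamura 2/2, Priya 2/2, Ivanova 2/2, Santos 2/2 — all within limits.

Yes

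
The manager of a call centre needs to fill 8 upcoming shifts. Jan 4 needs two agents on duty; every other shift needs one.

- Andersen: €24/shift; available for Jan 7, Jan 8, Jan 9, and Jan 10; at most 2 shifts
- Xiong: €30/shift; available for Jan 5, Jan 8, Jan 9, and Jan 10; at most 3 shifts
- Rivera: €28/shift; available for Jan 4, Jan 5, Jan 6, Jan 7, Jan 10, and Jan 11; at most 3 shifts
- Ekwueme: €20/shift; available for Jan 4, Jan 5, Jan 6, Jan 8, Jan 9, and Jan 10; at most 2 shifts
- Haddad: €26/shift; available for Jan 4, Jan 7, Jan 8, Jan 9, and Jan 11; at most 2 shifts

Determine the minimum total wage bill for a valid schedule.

Picking the cheapest available agent for each shift independently would cost €196, but that ignores the shift limits.
An optimal schedule: Jan 4→Ekwueme+Haddad, Jan 5→Rivera, Jan 6→Ekwueme, Jan 7→Rivera, Jan 8→Andersen, Jan 9→Andersen, Jan 10→Rivera, Jan 11→Haddad.
Total: 20 + 26 + 28 + 20 + 28 + 24 + 24 + 28 + 26 = €224.

€224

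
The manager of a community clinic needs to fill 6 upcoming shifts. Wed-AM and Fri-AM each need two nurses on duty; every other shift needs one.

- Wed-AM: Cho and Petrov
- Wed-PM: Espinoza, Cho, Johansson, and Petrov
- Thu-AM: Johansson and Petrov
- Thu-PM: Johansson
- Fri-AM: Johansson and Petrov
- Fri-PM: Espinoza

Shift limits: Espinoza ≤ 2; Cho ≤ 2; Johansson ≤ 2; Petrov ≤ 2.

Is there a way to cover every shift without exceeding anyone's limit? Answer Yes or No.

Total capacity is 8 and 8 slots are needed, so capacity alone doesn't rule it out.
Shifts {Wed-AM, Thu-AM, Thu-PM, Fri-AM} need 6 worker-slots in total, but the nurses available for any of those shifts (Cho, Johansson, and Petrov) can supply at most 5 among them. So no valid schedule exists.

No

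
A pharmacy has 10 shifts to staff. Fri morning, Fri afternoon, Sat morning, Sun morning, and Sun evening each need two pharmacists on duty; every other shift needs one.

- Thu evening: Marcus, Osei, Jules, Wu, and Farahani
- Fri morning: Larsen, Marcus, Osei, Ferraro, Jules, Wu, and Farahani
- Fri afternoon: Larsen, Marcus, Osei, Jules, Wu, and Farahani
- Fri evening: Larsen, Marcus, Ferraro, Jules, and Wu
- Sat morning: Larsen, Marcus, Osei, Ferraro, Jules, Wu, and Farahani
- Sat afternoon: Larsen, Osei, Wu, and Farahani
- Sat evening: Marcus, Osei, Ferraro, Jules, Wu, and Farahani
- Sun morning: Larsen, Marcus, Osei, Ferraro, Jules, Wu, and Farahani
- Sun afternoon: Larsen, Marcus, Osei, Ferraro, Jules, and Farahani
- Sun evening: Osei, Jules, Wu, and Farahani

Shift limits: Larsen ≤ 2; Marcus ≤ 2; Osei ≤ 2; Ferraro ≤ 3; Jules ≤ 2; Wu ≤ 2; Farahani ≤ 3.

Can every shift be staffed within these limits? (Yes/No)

Yes

One valid schedule: Thu evening→Marcus, Fri morning→Ferraro+Wu, Fri afternoon→Jules+Wu, Fri evening→Larsen, Sat morning→Ferraro+Farahani, Sat afternoon→Larsen, Sat evening→Marcus, Sun morning→Ferraro+Farahani, Sun afternoon→Osei, Sun evening→Osei+Jules.
Loads: Larsen 2/2, Marcus 2/2, Osei 2/2, Ferraro 3/3, Jules 2/2, Wu 2/2, Farahani 2/3 — all within limits.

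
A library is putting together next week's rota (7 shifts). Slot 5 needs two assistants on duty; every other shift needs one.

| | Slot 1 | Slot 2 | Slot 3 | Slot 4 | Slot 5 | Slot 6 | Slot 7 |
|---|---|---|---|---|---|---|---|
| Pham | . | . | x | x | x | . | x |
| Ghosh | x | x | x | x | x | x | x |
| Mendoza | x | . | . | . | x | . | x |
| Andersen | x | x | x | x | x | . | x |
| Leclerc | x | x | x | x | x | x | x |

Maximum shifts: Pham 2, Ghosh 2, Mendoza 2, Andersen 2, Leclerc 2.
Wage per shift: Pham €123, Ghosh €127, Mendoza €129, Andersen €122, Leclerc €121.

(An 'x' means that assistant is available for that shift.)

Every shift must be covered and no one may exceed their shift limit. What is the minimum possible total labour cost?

Picking the cheapest available assistant for each shift independently would cost €969, but that ignores the shift limits.
An optimal schedule: Slot 1→Andersen, Slot 2→Leclerc, Slot 3→Andersen, Slot 4→Pham, Slot 5→Pham+Ghosh, Slot 6→Leclerc, Slot 7→Ghosh.
Total: 122 + 121 + 122 + 123 + 123 + 127 + 121 + 127 = €986.

€986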